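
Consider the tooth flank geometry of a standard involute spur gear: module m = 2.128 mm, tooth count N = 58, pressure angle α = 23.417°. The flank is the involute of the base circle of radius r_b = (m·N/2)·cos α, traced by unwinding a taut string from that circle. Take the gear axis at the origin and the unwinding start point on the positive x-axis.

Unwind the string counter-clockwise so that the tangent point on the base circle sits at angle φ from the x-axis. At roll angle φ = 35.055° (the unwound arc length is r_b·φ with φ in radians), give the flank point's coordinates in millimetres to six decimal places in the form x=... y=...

pitch radius r_p = m·N/2 = 2.128·58/2 = 61.712000
base radius r_b = r_p·cos α = 61.712000·cos 23.417° = 56.629199
roll angle φ = 35.055° = 0.61182517 rad
x = r_b·(cos φ + φ·sin φ) = 56.629199·(0.81860107 + 0.61182517·0.57436250) = 66.256758
y = r_b·(sin φ − φ·cos φ) = 56.629199·(0.57436250 − 0.61182517·0.81860107) = 4.163478

x=66.256758 y=4.163478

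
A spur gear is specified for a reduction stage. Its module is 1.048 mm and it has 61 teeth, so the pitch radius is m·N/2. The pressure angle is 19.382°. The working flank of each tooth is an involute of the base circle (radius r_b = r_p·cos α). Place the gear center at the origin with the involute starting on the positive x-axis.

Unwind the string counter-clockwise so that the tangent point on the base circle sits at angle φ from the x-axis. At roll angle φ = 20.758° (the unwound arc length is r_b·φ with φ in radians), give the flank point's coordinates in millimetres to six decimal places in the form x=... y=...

x=32.066918 y=0.471715

pitch radius r_p = m·N/2 = 1.048·61/2 = 31.964000
base radius r_b = r_p·cos α = 31.964000·cos 19.382° = 30.152503
roll angle φ = 20.758° = 0.36229545 rad
x = r_b·(cos φ + φ·sin φ) = 30.152503·(0.93508573 + 0.36229545·0.35442160) = 32.066918
y = r_b·(sin φ − φ·cos φ) = 30.152503·(0.35442160 − 0.36229545·0.93508573) = 0.471715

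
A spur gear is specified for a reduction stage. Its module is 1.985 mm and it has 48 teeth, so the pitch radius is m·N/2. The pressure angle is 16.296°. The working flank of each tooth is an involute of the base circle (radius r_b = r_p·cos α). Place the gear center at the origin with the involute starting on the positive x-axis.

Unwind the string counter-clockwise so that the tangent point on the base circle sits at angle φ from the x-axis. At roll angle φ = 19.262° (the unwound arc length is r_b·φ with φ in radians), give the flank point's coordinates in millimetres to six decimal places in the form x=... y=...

x=48.237496 y=0.572615

pitch radius r_p = m·N/2 = 1.985·48/2 = 47.640000
base radius r_b = r_p·cos α = 47.640000·cos 16.296° = 45.726057
roll angle φ = 19.262° = 0.33618532 rad
x = r_b·(cos φ + φ·sin φ) = 45.726057·(0.94401995 + 0.33618532·0.32988837) = 48.237496
y = r_b·(sin φ − φ·cos φ) = 45.726057·(0.32988837 − 0.33618532·0.94401995) = 0.572615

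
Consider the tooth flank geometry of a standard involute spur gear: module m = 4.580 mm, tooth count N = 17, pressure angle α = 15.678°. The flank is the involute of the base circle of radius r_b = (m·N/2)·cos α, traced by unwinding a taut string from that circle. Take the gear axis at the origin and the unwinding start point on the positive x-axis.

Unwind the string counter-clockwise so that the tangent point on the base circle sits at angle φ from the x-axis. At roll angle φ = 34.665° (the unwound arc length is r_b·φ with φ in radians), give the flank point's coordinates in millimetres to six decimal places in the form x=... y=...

pitch radius r_p = m·N/2 = 4.580·17/2 = 38.930000
base radius r_b = r_p·cos α = 38.930000·cos 15.678° = 37.481632
roll angle φ = 34.665° = 0.60501839 rad
x = r_b·(cos φ + φ·sin φ) = 37.481632·(0.82249164 + 0.60501839·0.56877720) = 43.726533
y = r_b·(sin φ − φ·cos φ) = 37.481632·(0.56877720 − 0.60501839·0.82249164) = 2.666992

x=43.726533 y=2.666992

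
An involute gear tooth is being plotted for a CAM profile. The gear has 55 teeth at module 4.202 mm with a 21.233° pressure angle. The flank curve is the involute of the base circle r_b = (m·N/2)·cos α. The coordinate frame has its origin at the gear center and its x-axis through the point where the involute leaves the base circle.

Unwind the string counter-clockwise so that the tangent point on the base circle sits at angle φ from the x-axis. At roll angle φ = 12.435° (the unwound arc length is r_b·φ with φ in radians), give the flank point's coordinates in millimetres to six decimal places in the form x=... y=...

pitch radius r_p = m·N/2 = 4.202·55/2 = 115.555000
base radius r_b = r_p·cos α = 115.555000·cos 21.233° = 107.710591
roll angle φ = 12.435° = 0.21703169 rad
x = r_b·(cos φ + φ·sin φ) = 107.710591·(0.97654092 + 0.21703169·0.21533190) = 110.217530
y = r_b·(sin φ − φ·cos φ) = 107.710591·(0.21533190 − 0.21703169·0.97654092) = 0.365308

x=110.217530 y=0.365308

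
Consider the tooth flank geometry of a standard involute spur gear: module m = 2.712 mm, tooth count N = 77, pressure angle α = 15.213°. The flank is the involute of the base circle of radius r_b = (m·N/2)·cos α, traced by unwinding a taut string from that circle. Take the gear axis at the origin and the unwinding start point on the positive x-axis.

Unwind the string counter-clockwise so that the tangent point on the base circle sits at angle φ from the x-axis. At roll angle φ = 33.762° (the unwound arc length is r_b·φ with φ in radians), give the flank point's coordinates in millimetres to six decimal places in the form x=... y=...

x=116.755710 y=6.635877

pitch radius r_p = m·N/2 = 2.712·77/2 = 104.412000
base radius r_b = r_p·cos α = 104.412000·cos 15.213° = 100.753088
roll angle φ = 33.762° = 0.58925806 rad
x = r_b·(cos φ + φ·sin φ) = 100.753088·(0.83135324 + 0.58925806·0.55574436) = 116.755710
y = r_b·(sin φ − φ·cos φ) = 100.753088·(0.55574436 − 0.58925806·0.83135324) = 6.635877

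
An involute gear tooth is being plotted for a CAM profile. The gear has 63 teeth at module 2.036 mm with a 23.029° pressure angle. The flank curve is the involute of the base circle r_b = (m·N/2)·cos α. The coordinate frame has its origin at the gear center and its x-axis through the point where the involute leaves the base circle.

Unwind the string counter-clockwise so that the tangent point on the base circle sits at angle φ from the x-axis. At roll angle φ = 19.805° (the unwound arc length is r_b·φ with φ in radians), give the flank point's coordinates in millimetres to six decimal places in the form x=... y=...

pitch radius r_p = m·N/2 = 2.036·63/2 = 64.134000
base radius r_b = r_p·cos α = 64.134000·cos 23.029° = 59.022967
roll angle φ = 19.805° = 0.34566246 rad
x = r_b·(cos φ + φ·sin φ) = 59.022967·(0.94085120 + 0.34566246·0.33882003) = 62.444444
y = r_b·(sin φ − φ·cos φ) = 59.022967·(0.33882003 − 0.34566246·0.94085120) = 0.802894

x=62.444444 y=0.802894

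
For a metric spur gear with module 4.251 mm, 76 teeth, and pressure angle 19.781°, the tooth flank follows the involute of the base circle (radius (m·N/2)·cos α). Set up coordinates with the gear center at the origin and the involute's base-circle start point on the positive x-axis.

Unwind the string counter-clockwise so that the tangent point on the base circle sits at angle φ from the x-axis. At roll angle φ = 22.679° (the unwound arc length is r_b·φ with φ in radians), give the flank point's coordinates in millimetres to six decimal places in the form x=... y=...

pitch radius r_p = m·N/2 = 4.251·76/2 = 161.538000
base radius r_b = r_p·cos α = 161.538000·cos 19.781° = 152.006135
roll angle φ = 22.679° = 0.39582322 rad
x = r_b·(cos φ + φ·sin φ) = 152.006135·(0.92267947 + 0.39582322·0.38556789) = 163.451618
y = r_b·(sin φ − φ·cos φ) = 152.006135·(0.38556789 − 0.39582322·0.92267947) = 3.093314

x=163.451618 y=3.093314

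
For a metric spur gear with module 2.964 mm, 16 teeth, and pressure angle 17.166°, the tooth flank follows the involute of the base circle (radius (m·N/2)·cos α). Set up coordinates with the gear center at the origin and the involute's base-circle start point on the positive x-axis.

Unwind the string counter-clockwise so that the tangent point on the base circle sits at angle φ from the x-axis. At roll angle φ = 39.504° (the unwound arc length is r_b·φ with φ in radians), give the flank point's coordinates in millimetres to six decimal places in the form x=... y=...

x=27.417434 y=2.359524

pitch radius r_p = m·N/2 = 2.964·16/2 = 23.712000
base radius r_b = r_p·cos α = 23.712000·cos 17.166° = 22.655717
roll angle φ = 39.504° = 0.68947487 rad
x = r_b·(cos φ + φ·sin φ) = 22.655717·(0.77158017 + 0.68947487·0.63613209) = 27.417434
y = r_b·(sin φ − φ·cos φ) = 22.655717·(0.63613209 − 0.68947487·0.77158017) = 2.359524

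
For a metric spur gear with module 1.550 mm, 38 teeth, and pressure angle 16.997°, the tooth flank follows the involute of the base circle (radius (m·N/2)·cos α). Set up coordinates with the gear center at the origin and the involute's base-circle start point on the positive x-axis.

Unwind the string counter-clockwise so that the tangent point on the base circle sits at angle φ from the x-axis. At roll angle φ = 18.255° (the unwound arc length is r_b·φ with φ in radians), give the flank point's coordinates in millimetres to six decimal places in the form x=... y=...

pitch radius r_p = m·N/2 = 1.550·38/2 = 29.450000
base radius r_b = r_p·cos α = 29.450000·cos 16.997° = 28.163626
roll angle φ = 18.255° = 0.31860985 rad
x = r_b·(cos φ + φ·sin φ) = 28.163626·(0.94967179 + 0.31860985·0.31324668) = 29.557029
y = r_b·(sin φ − φ·cos φ) = 28.163626·(0.31324668 − 0.31860985·0.94967179) = 0.300559

x=29.557029 y=0.300559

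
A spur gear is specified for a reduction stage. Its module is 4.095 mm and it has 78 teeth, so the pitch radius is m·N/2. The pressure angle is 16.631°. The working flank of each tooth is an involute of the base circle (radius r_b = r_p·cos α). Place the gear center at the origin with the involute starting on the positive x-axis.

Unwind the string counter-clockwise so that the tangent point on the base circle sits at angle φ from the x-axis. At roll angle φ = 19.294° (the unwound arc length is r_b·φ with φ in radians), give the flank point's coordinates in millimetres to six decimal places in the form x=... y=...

x=161.455978 y=1.925773

pitch radius r_p = m·N/2 = 4.095·78/2 = 159.705000
base radius r_b = r_p·cos α = 159.705000·cos 16.631° = 153.024198
roll angle φ = 19.294° = 0.33674383 rad
x = r_b·(cos φ + φ·sin φ) = 153.024198·(0.94383556 + 0.33674383·0.33041556) = 161.455978
y = r_b·(sin φ − φ·cos φ) = 153.024198·(0.33041556 − 0.33674383·0.94383556) = 1.925773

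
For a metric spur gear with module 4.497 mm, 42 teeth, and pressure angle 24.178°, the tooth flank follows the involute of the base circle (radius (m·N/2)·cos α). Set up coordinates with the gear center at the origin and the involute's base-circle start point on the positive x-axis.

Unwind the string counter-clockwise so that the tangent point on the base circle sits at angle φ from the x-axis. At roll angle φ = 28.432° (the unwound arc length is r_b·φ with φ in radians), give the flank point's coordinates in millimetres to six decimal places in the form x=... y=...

x=96.116010 y=3.423497

pitch radius r_p = m·N/2 = 4.497·42/2 = 94.437000
base radius r_b = r_p·cos α = 94.437000·cos 24.178° = 86.152745
roll angle φ = 28.432° = 0.49623201 rad
x = r_b·(cos φ + φ·sin φ) = 86.152745·(0.87938280 + 0.49623201·0.47611542) = 96.116010
y = r_b·(sin φ − φ·cos φ) = 86.152745·(0.47611542 − 0.49623201·0.87938280) = 3.423497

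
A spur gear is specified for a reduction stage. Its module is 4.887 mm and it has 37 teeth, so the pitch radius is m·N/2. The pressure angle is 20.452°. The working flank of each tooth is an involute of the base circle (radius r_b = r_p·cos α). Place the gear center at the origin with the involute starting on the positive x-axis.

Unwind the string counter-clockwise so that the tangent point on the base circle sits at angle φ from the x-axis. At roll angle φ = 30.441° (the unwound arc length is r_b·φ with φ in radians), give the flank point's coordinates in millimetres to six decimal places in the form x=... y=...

x=95.835829 y=4.116387

pitch radius r_p = m·N/2 = 4.887·37/2 = 90.409500
base radius r_b = r_p·cos α = 90.409500·cos 20.452° = 84.710560
roll angle φ = 30.441° = 0.53129568 rad
x = r_b·(cos φ + φ·sin φ) = 84.710560·(0.86215134 + 0.53129568·0.50665084) = 95.835829
y = r_b·(sin φ − φ·cos φ) = 84.710560·(0.50665084 − 0.53129568·0.86215134) = 4.116387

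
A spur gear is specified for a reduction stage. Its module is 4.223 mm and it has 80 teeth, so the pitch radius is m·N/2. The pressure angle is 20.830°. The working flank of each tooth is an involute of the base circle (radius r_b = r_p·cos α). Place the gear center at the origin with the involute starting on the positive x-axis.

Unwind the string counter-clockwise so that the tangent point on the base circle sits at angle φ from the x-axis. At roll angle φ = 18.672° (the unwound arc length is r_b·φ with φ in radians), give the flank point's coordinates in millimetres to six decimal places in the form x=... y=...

x=166.041664 y=1.802143

pitch radius r_p = m·N/2 = 4.223·80/2 = 168.920000
base radius r_b = r_p·cos α = 168.920000·cos 20.830° = 157.879324
roll angle φ = 18.672° = 0.32588788 rad
x = r_b·(cos φ + φ·sin φ) = 157.879324·(0.94736685 + 0.32588788·0.32015006) = 166.041664
y = r_b·(sin φ − φ·cos φ) = 157.879324·(0.32015006 − 0.32588788·0.94736685) = 1.802143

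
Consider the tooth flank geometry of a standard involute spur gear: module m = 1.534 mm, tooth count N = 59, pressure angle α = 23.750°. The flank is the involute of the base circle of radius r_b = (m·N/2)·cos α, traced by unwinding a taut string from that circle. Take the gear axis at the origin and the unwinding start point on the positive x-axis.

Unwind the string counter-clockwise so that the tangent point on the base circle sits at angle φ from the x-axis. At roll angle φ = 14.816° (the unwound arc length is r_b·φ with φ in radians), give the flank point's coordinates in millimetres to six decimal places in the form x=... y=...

x=42.782376 y=0.237145

pitch radius r_p = m·N/2 = 1.534·59/2 = 45.253000
base radius r_b = r_p·cos α = 45.253000·cos 23.750° = 41.420590
roll angle φ = 14.816° = 0.25858798 rad
x = r_b·(cos φ + φ·sin φ) = 41.420590·(0.96675202 + 0.25858798·0.25571574) = 42.782376
y = r_b·(sin φ − φ·cos φ) = 41.420590·(0.25571574 − 0.25858798·0.96675202) = 0.237145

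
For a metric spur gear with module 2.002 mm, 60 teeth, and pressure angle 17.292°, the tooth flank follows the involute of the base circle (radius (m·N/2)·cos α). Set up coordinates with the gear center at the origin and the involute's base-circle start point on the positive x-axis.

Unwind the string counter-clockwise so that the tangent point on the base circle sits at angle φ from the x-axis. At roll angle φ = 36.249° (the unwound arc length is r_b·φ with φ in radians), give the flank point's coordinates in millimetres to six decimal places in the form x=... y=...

pitch radius r_p = m·N/2 = 2.002·60/2 = 60.060000
base radius r_b = r_p·cos α = 60.060000·cos 17.292° = 57.345427
roll angle φ = 36.249° = 0.63266440 rad
x = r_b·(cos φ + φ·sin φ) = 57.345427·(0.80645492 + 0.63266440·0.59129557) = 67.698948
y = r_b·(sin φ − φ·cos φ) = 57.345427·(0.59129557 − 0.63266440·0.80645492) = 4.649582

x=67.698948 y=4.649582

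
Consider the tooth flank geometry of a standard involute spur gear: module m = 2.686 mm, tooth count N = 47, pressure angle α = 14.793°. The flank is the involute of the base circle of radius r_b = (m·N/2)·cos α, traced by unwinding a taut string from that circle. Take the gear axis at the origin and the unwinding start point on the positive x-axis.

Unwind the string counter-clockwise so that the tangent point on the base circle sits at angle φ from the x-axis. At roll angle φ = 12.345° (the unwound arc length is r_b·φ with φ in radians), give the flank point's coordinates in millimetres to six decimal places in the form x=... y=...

pitch radius r_p = m·N/2 = 2.686·47/2 = 63.121000
base radius r_b = r_p·cos α = 63.121000·cos 14.793° = 61.028829
roll angle φ = 12.345° = 0.21546090 rad
x = r_b·(cos φ + φ·sin φ) = 61.028829·(0.97687796 + 0.21546090·0.21379769) = 62.429013
y = r_b·(sin φ − φ·cos φ) = 61.028829·(0.21379769 − 0.21546090·0.97687796) = 0.202536

x=62.429013 y=0.202536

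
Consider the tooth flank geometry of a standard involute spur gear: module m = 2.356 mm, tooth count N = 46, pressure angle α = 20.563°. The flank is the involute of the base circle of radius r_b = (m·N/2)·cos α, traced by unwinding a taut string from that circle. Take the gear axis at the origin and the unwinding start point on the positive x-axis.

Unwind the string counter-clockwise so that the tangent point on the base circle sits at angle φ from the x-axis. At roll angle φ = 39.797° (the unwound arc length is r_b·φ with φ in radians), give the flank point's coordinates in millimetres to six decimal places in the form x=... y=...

pitch radius r_p = m·N/2 = 2.356·46/2 = 54.188000
base radius r_b = r_p·cos α = 54.188000·cos 20.563° = 50.735496
roll angle φ = 39.797° = 0.69458868 rad
x = r_b·(cos φ + φ·sin φ) = 50.735496·(0.76831704 + 0.69458868·0.64006947) = 61.537187
y = r_b·(sin φ − φ·cos φ) = 50.735496·(0.64006947 − 0.69458868·0.76831704) = 5.398518

x=61.537187 y=5.398518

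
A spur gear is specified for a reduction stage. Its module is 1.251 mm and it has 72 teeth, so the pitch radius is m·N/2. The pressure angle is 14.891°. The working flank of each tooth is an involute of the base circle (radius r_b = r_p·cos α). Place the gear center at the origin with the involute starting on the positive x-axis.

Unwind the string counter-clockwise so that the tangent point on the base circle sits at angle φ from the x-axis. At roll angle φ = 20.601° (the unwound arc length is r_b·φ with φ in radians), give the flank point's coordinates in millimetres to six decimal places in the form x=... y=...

pitch radius r_p = m·N/2 = 1.251·72/2 = 45.036000
base radius r_b = r_p·cos α = 45.036000·cos 14.891° = 43.523532
roll angle φ = 20.601° = 0.35955528 rad
x = r_b·(cos φ + φ·sin φ) = 43.523532·(0.93605339 + 0.35955528·0.35185799) = 46.246616
y = r_b·(sin φ − φ·cos φ) = 43.523532·(0.35185799 − 0.35955528·0.93605339) = 0.665694

x=46.246616 y=0.665694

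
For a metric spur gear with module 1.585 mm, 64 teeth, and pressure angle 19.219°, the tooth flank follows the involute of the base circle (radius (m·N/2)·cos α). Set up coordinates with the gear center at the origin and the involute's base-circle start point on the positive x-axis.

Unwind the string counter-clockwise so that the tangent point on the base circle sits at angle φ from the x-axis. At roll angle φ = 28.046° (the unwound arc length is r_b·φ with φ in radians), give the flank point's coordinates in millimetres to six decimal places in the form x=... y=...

pitch radius r_p = m·N/2 = 1.585·64/2 = 50.720000
base radius r_b = r_p·cos α = 50.720000·cos 19.219° = 47.893236
roll angle φ = 28.046° = 0.48949504 rad
x = r_b·(cos φ + φ·sin φ) = 47.893236·(0.88257039 + 0.48949504·0.47018029) = 53.291824
y = r_b·(sin φ − φ·cos φ) = 47.893236·(0.47018029 − 0.48949504·0.88257039) = 1.827915

x=53.291824 y=1.827915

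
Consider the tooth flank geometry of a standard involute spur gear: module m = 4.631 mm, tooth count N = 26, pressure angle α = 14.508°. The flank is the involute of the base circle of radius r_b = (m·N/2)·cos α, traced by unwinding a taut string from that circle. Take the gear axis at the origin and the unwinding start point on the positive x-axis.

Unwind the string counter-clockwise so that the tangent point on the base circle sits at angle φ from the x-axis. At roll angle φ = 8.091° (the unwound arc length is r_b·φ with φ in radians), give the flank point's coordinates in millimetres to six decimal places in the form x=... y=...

pitch radius r_p = m·N/2 = 4.631·26/2 = 60.203000
base radius r_b = r_p·cos α = 60.203000·cos 14.508° = 58.283287
roll angle φ = 8.091° = 0.14121459 rad
x = r_b·(cos φ + φ·sin φ) = 58.283287·(0.99004578 + 0.14121459·0.14074572) = 58.861523
y = r_b·(sin φ − φ·cos φ) = 58.283287·(0.14074572 − 0.14121459·0.99004578) = 0.054600

x=58.861523 y=0.054600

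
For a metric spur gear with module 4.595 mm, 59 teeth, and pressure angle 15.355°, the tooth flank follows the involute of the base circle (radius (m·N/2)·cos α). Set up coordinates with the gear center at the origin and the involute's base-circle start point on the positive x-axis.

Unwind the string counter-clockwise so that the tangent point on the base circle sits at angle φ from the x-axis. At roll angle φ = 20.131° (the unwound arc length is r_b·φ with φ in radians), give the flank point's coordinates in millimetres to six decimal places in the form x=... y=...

pitch radius r_p = m·N/2 = 4.595·59/2 = 135.552500
base radius r_b = r_p·cos α = 135.552500·cos 15.355° = 130.713774
roll angle φ = 20.131° = 0.35135223 rad
x = r_b·(cos φ + φ·sin φ) = 130.713774·(0.93890818 + 0.35135223·0.34416774) = 138.534677
y = r_b·(sin φ − φ·cos φ) = 130.713774·(0.34416774 − 0.35135223·0.93890818) = 1.866627

x=138.534677 y=1.866627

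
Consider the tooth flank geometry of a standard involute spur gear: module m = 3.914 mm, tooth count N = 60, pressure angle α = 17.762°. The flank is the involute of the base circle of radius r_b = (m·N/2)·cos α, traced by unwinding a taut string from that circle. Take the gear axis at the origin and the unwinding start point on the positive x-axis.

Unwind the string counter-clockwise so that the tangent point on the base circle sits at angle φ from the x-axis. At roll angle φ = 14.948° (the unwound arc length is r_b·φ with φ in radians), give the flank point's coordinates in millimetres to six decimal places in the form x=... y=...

pitch radius r_p = m·N/2 = 3.914·60/2 = 117.420000
base radius r_b = r_p·cos α = 117.420000·cos 17.762° = 111.822815
roll angle φ = 14.948° = 0.26089182 rad
x = r_b·(cos φ + φ·sin φ) = 111.822815·(0.96616033 + 0.26089182·0.25794229) = 115.563887
y = r_b·(sin φ − φ·cos φ) = 111.822815·(0.25794229 − 0.26089182·0.96616033) = 0.657403

x=115.563887 y=0.657403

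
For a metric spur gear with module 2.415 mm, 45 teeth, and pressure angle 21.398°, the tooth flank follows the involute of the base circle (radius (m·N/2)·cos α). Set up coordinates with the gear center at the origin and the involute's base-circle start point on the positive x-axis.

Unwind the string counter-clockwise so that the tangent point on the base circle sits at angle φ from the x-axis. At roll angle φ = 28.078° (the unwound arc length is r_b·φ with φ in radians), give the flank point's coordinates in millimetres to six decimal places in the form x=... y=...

x=56.306939 y=1.937425

pitch radius r_p = m·N/2 = 2.415·45/2 = 54.337500
base radius r_b = r_p·cos α = 54.337500·cos 21.398° = 50.591937
roll angle φ = 28.078° = 0.49005355 rad
x = r_b·(cos φ + φ·sin φ) = 50.591937·(0.88230766 + 0.49005355·0.47067313) = 56.306939
y = r_b·(sin φ − φ·cos φ) = 50.591937·(0.47067313 − 0.49005355·0.88230766) = 1.937425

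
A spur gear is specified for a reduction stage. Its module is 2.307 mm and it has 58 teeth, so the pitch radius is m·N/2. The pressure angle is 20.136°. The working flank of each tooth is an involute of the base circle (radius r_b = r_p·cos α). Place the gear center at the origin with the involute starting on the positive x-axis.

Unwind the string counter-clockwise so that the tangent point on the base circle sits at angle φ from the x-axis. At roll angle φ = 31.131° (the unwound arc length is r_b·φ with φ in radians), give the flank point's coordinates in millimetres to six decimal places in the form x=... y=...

x=71.412440 y=3.260388

pitch radius r_p = m·N/2 = 2.307·58/2 = 66.903000
base radius r_b = r_p·cos α = 66.903000·cos 20.136° = 62.813764
roll angle φ = 31.131° = 0.54333845 rad
x = r_b·(cos φ + φ·sin φ) = 62.813764·(0.85598749 + 0.54333845·0.51699654) = 71.412440
y = r_b·(sin φ − φ·cos φ) = 62.813764·(0.51699654 − 0.54333845·0.85598749) = 3.260388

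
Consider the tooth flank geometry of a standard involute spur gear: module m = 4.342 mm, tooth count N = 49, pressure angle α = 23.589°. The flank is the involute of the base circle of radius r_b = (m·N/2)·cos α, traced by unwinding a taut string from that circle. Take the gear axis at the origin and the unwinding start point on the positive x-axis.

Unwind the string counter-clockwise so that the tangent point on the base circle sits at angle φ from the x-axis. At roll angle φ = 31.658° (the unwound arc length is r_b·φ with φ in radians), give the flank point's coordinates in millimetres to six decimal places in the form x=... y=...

pitch radius r_p = m·N/2 = 4.342·49/2 = 106.379000
base radius r_b = r_p·cos α = 106.379000·cos 23.589° = 97.489925
roll angle φ = 31.658° = 0.55253633 rad
x = r_b·(cos φ + φ·sin φ) = 97.489925·(0.85119607 + 0.55253633·0.52484783) = 111.254876
y = r_b·(sin φ − φ·cos φ) = 97.489925·(0.52484783 − 0.55253633·0.85119607) = 5.316230

x=111.254876 y=5.316230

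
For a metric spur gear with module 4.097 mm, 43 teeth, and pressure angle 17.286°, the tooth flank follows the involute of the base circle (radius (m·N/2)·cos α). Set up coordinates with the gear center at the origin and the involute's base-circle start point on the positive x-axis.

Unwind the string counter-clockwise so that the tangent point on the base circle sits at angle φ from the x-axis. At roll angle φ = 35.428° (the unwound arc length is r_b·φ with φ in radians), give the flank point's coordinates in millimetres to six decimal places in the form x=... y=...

pitch radius r_p = m·N/2 = 4.097·43/2 = 88.085500
base radius r_b = r_p·cos α = 88.085500·cos 17.286° = 84.106980
roll angle φ = 35.428° = 0.61833525 rad
x = r_b·(cos φ + φ·sin φ) = 84.106980·(0.81484461 + 0.61833525·0.57967945) = 98.681109
y = r_b·(sin φ − φ·cos φ) = 84.106980·(0.57967945 − 0.61833525·0.81484461) = 6.378026

x=98.681109 y=6.378026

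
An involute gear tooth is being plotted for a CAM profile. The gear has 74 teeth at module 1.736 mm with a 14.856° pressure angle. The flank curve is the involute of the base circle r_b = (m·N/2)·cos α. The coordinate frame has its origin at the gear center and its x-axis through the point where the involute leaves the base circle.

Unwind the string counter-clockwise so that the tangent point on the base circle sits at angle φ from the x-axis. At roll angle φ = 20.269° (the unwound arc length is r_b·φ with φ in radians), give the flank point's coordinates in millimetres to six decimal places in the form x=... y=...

pitch radius r_p = m·N/2 = 1.736·74/2 = 64.232000
base radius r_b = r_p·cos α = 64.232000·cos 14.856° = 62.084934
roll angle φ = 20.269° = 0.35376079 rad
x = r_b·(cos φ + φ·sin φ) = 62.084934·(0.93807651 + 0.35376079·0.34642815) = 65.849094
y = r_b·(sin φ − φ·cos φ) = 62.084934·(0.34642815 − 0.35376079·0.93807651) = 0.904793

x=65.849094 y=0.904793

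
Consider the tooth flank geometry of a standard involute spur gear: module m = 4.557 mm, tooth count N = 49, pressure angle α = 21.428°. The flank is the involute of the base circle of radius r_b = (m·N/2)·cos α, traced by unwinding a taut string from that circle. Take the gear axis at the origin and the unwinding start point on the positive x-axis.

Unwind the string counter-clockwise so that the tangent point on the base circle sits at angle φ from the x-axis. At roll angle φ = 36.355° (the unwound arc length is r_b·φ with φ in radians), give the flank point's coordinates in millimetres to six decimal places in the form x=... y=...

pitch radius r_p = m·N/2 = 4.557·49/2 = 111.646500
base radius r_b = r_p·cos α = 111.646500·cos 21.428° = 103.929203
roll angle φ = 36.355° = 0.63451445 rad
x = r_b·(cos φ + φ·sin φ) = 103.929203·(0.80535962 + 0.63451445·0.59278654) = 122.791443
y = r_b·(sin φ − φ·cos φ) = 103.929203·(0.59278654 − 0.63451445·0.80535962) = 8.498730

x=122.791443 y=8.498730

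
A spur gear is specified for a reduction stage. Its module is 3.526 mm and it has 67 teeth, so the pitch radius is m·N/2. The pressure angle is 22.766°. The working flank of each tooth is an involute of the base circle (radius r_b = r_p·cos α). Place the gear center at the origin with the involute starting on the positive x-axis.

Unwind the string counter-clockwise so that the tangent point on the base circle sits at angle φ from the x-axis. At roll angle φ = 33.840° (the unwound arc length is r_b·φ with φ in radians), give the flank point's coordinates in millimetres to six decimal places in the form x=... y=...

x=126.290771 y=7.222339

pitch radius r_p = m·N/2 = 3.526·67/2 = 118.121000
base radius r_b = r_p·cos α = 118.121000·cos 22.766° = 108.918541
roll angle φ = 33.840° = 0.59061942 rad
x = r_b·(cos φ + φ·sin φ) = 108.918541·(0.83059590 + 0.59061942·0.55687562) = 126.290771
y = r_b·(sin φ − φ·cos φ) = 108.918541·(0.55687562 − 0.59061942·0.83059590) = 7.222339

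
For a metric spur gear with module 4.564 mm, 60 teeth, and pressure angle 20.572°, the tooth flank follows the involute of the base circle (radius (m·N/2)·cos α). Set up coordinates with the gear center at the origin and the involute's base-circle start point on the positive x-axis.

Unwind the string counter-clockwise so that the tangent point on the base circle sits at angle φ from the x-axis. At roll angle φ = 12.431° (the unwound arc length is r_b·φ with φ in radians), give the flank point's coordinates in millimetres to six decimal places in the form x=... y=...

x=131.170467 y=0.434344

pitch radius r_p = m·N/2 = 4.564·60/2 = 136.920000
base radius r_b = r_p·cos α = 136.920000·cos 20.572° = 128.188799
roll angle φ = 12.431° = 0.21696188 rad
x = r_b·(cos φ + φ·sin φ) = 128.188799·(0.97655595 + 0.21696188·0.21526373) = 131.170467
y = r_b·(sin φ − φ·cos φ) = 128.188799·(0.21526373 − 0.21696188·0.97655595) = 0.434344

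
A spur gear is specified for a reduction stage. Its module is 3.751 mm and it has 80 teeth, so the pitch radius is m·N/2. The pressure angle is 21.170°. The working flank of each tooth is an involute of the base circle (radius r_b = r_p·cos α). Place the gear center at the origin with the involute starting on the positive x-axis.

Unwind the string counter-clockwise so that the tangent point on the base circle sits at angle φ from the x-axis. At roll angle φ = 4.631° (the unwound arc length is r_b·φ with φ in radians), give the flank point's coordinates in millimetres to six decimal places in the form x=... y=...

pitch radius r_p = m·N/2 = 3.751·80/2 = 150.040000
base radius r_b = r_p·cos α = 150.040000·cos 21.170° = 139.914253
roll angle φ = 4.631° = 0.08082620 rad
x = r_b·(cos φ + φ·sin φ) = 139.914253·(0.99673534 + 0.08082620·0.08073822) = 140.370528
y = r_b·(sin φ − φ·cos φ) = 139.914253·(0.08073822 − 0.08082620·0.99673534) = 0.024610

x=140.370528 y=0.024610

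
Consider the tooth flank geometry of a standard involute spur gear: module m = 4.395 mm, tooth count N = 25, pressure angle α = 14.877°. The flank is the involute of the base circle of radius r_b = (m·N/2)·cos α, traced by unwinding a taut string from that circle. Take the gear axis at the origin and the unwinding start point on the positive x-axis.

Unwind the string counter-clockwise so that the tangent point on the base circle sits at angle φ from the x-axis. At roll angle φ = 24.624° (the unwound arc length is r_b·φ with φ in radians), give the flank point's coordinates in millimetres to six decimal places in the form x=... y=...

x=57.775313 y=1.379130

pitch radius r_p = m·N/2 = 4.395·25/2 = 54.937500
base radius r_b = r_p·cos α = 54.937500·cos 14.877° = 53.095952
roll angle φ = 24.624° = 0.42976988 rad
x = r_b·(cos φ + φ·sin φ) = 53.095952·(0.90906166 + 0.42976988·0.41666162) = 57.775313
y = r_b·(sin φ − φ·cos φ) = 53.095952·(0.41666162 − 0.42976988·0.90906166) = 1.379130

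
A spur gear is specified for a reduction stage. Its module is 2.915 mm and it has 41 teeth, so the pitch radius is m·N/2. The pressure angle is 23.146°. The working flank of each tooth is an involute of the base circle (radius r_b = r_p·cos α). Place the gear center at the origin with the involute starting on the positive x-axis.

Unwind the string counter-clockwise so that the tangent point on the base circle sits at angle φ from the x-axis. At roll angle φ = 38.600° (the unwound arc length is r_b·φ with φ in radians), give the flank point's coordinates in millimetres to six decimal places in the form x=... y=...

pitch radius r_p = m·N/2 = 2.915·41/2 = 59.757500
base radius r_b = r_p·cos α = 59.757500·cos 23.146° = 54.947392
roll angle φ = 38.600° = 0.67369709 rad
x = r_b·(cos φ + φ·sin φ) = 54.947392·(0.78152047 + 0.67369709·0.62387960) = 66.037224
y = r_b·(sin φ − φ·cos φ) = 54.947392·(0.62387960 − 0.67369709·0.78152047) = 5.350312

x=66.037224 y=5.350312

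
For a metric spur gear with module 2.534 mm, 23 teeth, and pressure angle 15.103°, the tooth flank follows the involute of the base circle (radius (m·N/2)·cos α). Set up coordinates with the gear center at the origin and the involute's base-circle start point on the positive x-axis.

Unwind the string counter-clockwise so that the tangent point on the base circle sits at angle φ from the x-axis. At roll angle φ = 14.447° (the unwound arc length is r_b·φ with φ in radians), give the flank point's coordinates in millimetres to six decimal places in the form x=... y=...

x=29.014647 y=0.149389

pitch radius r_p = m·N/2 = 2.534·23/2 = 29.141000
base radius r_b = r_p·cos α = 29.141000·cos 15.103° = 28.134440
roll angle φ = 14.447° = 0.25214772 rad
x = r_b·(cos φ + φ·sin φ) = 28.134440·(0.96837883 + 0.25214772·0.24948434) = 29.014647
y = r_b·(sin φ − φ·cos φ) = 28.134440·(0.24948434 − 0.25214772·0.96837883) = 0.149389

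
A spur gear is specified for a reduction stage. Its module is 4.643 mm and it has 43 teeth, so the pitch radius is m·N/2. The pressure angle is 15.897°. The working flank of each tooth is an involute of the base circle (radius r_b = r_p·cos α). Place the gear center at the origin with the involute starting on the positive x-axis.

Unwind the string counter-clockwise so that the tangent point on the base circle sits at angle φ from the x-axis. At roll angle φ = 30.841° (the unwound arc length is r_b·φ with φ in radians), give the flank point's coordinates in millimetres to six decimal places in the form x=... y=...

pitch radius r_p = m·N/2 = 4.643·43/2 = 99.824500
base radius r_b = r_p·cos α = 99.824500·cos 15.897° = 96.006777
roll angle φ = 30.841° = 0.53827699 rad
x = r_b·(cos φ + φ·sin φ) = 96.006777·(0.85859327 + 0.53827699·0.51265739) = 108.924004
y = r_b·(sin φ − φ·cos φ) = 96.006777·(0.51265739 − 0.53827699·0.85859327) = 4.847996

x=108.924004 y=4.847996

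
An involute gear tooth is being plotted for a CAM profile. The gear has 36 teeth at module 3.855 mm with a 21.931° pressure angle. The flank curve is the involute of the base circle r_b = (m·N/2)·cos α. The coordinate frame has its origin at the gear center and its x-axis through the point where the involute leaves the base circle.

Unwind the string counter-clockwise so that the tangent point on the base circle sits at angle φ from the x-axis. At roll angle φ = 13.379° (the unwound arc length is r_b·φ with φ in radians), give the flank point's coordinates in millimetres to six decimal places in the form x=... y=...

pitch radius r_p = m·N/2 = 3.855·36/2 = 69.390000
base radius r_b = r_p·cos α = 69.390000·cos 21.931° = 64.368545
roll angle φ = 13.379° = 0.23350760 rad
x = r_b·(cos φ + φ·sin φ) = 64.368545·(0.97286075 + 0.23350760·0.23139135) = 66.099569
y = r_b·(sin φ − φ·cos φ) = 64.368545·(0.23139135 − 0.23350760·0.97286075) = 0.271697

x=66.099569 y=0.271697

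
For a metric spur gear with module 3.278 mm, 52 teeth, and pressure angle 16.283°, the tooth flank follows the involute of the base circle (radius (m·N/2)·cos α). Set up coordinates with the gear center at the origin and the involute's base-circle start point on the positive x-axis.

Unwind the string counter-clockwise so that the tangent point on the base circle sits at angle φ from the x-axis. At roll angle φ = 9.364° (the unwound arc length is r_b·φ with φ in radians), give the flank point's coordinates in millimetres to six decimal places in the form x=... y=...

pitch radius r_p = m·N/2 = 3.278·52/2 = 85.228000
base radius r_b = r_p·cos α = 85.228000·cos 16.283° = 81.809379
roll angle φ = 9.364° = 0.16343263 rad
x = r_b·(cos φ + φ·sin φ) = 81.809379·(0.98667459 + 0.16343263·0.16270605) = 82.894668
y = r_b·(sin φ − φ·cos φ) = 81.809379·(0.16270605 − 0.16343263·0.98667459) = 0.118724

x=82.894668 y=0.118724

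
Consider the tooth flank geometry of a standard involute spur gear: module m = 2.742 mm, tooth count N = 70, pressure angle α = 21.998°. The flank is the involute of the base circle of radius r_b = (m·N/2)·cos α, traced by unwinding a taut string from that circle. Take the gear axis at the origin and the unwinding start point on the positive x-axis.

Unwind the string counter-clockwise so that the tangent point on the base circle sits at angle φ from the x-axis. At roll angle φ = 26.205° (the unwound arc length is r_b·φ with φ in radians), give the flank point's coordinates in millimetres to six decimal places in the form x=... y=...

pitch radius r_p = m·N/2 = 2.742·70/2 = 95.970000
base radius r_b = r_p·cos α = 95.970000·cos 21.998° = 88.983089
roll angle φ = 26.205° = 0.45736353 rad
x = r_b·(cos φ + φ·sin φ) = 88.983089·(0.89721984 + 0.45736353·0.44158415) = 97.808817
y = r_b·(sin φ − φ·cos φ) = 88.983089·(0.44158415 − 0.45736353·0.89721984) = 2.778810

x=97.808817 y=2.778810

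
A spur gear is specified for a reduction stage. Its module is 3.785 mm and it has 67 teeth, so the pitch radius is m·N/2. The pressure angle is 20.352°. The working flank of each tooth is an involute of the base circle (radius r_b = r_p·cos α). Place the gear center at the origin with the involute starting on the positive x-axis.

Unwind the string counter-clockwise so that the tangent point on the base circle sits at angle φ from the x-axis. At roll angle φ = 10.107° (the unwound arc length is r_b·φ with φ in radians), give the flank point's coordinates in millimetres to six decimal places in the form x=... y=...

x=120.717267 y=0.216841

pitch radius r_p = m·N/2 = 3.785·67/2 = 126.797500
base radius r_b = r_p·cos α = 126.797500·cos 20.352° = 118.881999
roll angle φ = 10.107° = 0.17640043 rad
x = r_b·(cos φ + φ·sin φ) = 118.881999·(0.98448175 + 0.17640043·0.17548700) = 120.717267
y = r_b·(sin φ − φ·cos φ) = 118.881999·(0.17548700 − 0.17640043·0.98448175) = 0.216841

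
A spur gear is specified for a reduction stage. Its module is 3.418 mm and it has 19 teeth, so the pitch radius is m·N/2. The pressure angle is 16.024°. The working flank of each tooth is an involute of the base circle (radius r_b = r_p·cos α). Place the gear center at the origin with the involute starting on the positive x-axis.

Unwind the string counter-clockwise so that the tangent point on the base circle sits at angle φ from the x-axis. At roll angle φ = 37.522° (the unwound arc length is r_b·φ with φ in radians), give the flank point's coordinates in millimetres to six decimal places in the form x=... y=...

x=37.201145 y=2.798418

pitch radius r_p = m·N/2 = 3.418·19/2 = 32.471000
base radius r_b = r_p·cos α = 32.471000·cos 16.024° = 31.209377
roll angle φ = 37.522° = 0.65488244 rad
x = r_b·(cos φ + φ·sin φ) = 31.209377·(0.79311953 + 0.65488244·0.60906601) = 37.201145
y = r_b·(sin φ − φ·cos φ) = 31.209377·(0.60906601 − 0.65488244·0.79311953) = 2.798418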